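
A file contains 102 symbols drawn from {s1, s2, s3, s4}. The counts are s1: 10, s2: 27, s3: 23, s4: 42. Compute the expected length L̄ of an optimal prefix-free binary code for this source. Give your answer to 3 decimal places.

Probabilities are the counts divided by 102.
Repeatedly combine the two least-probable nodes; the expected code length is the sum of the merged weights.
merge 5/51 + 23/102 → 11/34
merge 9/34 + 11/34 → 10/17
merge 7/17 + 10/17 → 1
L = 11/34 + 10/17 + 1 = 65/34 ≈ 1.912 bits/symbol.

1.912 bits/symbol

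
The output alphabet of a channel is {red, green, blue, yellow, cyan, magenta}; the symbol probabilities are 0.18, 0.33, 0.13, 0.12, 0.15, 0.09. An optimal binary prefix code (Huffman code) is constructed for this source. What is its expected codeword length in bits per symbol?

Repeatedly combine the two least-probable nodes; the expected code length is the sum of the merged weights.
merge 9/100 + 3/25 → 21/100
merge 13/100 + 3/20 → 7/25
merge 9/50 + 21/100 → 39/100
merge 7/25 + 33/100 → 61/100
merge 39/100 + 61/100 → 1
L = 21/100 + 7/25 + 39/100 + 61/100 + 1 = 249/100 = 2.49 bits/symbol.

2.49 bits/symbol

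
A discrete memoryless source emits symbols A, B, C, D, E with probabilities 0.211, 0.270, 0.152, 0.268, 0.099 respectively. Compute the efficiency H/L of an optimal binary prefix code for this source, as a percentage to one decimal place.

99.3%

Entropy H = −Σ p log₂ p ≈ 2.2362 bits.
Huffman merges: 99/1000+19/125→251/1000; 211/1000+251/1000→231/500; 67/250+27/100→269/500; 231/500+269/500→1. L = 2251/1000 ≈ 2.2510.
Efficiency = H/L = 2.2362/2.2510 = 99.3%.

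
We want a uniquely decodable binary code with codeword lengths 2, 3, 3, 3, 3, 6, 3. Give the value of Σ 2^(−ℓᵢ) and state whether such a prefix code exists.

With common denominator 2^6 = 64: Σ 2^(−ℓᵢ) = 16/64 + 8/64 + 8/64 + 8/64 + 8/64 + 1/64 + 8/64 = 57/64 = 0.890625.
Kraft's inequality requires Σ ≤ 1; here Σ = 0.890625 ≤ 1, so such a prefix code exists.

0.890625; yes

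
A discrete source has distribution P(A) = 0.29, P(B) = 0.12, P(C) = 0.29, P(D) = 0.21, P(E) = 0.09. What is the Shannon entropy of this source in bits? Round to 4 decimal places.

2.1884 bits

H = −Σ pᵢ log₂ pᵢ.
−0.29·log₂(0.29) = 0.5179
−0.12·log₂(0.12) = 0.3671
−0.29·log₂(0.29) = 0.5179
−0.21·log₂(0.21) = 0.4728
−0.09·log₂(0.09) = 0.3127
Sum ≈ 2.1884 → 2.1884 bits.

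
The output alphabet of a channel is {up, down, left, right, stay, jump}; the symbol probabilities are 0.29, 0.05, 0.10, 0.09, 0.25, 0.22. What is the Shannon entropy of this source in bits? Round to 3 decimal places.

2.359 bits

H = −Σ pᵢ log₂ pᵢ.
−0.29·log₂(0.29) = 0.5179
−0.05·log₂(0.05) = 0.2161
−0.10·log₂(0.10) = 0.3322
−0.09·log₂(0.09) = 0.3127
−0.25·log₂(0.25) = 0.5000
−0.22·log₂(0.22) = 0.4806
Sum ≈ 2.3594 → 2.359 bits.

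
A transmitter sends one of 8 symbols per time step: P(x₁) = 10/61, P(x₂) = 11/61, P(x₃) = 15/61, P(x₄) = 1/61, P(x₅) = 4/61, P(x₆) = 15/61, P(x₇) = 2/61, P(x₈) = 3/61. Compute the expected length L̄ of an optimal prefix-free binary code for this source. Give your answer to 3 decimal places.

2.639 bits/symbol

Repeatedly combine the two least-probable nodes; the expected code length is the sum of the merged weights.
merge 1/61 + 2/61 → 3/61
merge 3/61 + 3/61 → 6/61
merge 4/61 + 6/61 → 10/61
merge 10/61 + 10/61 → 20/61
merge 11/61 + 15/61 → 26/61
merge 15/61 + 20/61 → 35/61
merge 26/61 + 35/61 → 1
L = 3/61 + 6/61 + 10/61 + 20/61 + 26/61 + 35/61 + 1 = 161/61 ≈ 2.639 bits/symbol.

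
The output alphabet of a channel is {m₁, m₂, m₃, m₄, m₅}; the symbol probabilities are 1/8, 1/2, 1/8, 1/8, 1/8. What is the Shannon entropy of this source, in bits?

2 bits

Each probability is a power of 1/2, so log₂(1/p) is an integer.
H = Σ p·log₂(1/p) = 1/8·3 + 1/2·1 + 1/8·3 + 1/8·3 + 1/8·3 = 2 bits.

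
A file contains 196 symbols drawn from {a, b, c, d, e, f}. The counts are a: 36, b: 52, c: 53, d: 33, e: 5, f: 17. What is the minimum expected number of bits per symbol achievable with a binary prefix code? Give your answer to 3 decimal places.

2.393 bits/symbol

Probabilities are the counts divided by 196.
Repeatedly combine the two least-probable nodes; the expected code length is the sum of the merged weights.
merge 5/196 + 17/196 → 11/98
merge 11/98 + 33/196 → 55/196
merge 9/49 + 13/49 → 22/49
merge 53/196 + 55/196 → 27/49
merge 22/49 + 27/49 → 1
L = 11/98 + 55/196 + 22/49 + 27/49 + 1 = 67/28 ≈ 2.393 bits/symbol.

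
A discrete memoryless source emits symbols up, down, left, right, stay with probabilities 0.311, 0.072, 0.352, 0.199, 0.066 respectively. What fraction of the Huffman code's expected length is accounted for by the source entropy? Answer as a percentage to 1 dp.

Entropy H = −Σ p log₂ p ≈ 2.0499 bits.
Huffman merges: 33/500+9/125→69/500; 69/500+199/1000→337/1000; 311/1000+337/1000→81/125; 44/125+81/125→1. L = 2123/1000 ≈ 2.1230.
Efficiency = H/L = 2.0499/2.1230 = 96.6%.

96.6%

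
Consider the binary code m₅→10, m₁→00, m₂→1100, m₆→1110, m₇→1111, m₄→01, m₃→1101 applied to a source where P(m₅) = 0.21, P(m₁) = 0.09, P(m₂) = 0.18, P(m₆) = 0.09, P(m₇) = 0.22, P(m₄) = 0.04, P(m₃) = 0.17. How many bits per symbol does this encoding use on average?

L̄ = Σ pᵢ·ℓᵢ = 0.21·2 + 0.09·2 + 0.18·4 + 0.09·4 + 0.22·4 + 0.04·2 + 0.17·4 = 3.32 bits/symbol.

3.32 bits/symbol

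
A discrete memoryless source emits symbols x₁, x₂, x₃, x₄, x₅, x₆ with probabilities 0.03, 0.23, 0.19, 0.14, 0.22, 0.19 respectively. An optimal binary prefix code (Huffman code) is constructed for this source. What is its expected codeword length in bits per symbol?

Repeatedly combine the two least-probable nodes; the expected code length is the sum of the merged weights.
merge 3/100 + 7/50 → 17/100
merge 17/100 + 19/100 → 9/25
merge 19/100 + 11/50 → 41/100
merge 23/100 + 9/25 → 59/100
merge 41/100 + 59/100 → 1
L = 17/100 + 9/25 + 41/100 + 59/100 + 1 = 253/100 = 2.53 bits/symbol.

2.53 bits/symbol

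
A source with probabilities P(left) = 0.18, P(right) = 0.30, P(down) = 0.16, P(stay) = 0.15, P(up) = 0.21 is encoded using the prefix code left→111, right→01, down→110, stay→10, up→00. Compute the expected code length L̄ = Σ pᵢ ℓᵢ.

L̄ = Σ pᵢ·ℓᵢ = 0.18·3 + 0.30·2 + 0.16·3 + 0.15·2 + 0.21·2 = 2.34 bits/symbol.

2.34 bits/symbol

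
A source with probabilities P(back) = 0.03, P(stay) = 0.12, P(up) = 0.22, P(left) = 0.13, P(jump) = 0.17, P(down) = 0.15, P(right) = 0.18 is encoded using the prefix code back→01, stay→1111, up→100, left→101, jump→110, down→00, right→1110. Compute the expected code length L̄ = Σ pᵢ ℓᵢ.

L̄ = Σ pᵢ·ℓᵢ = 0.03·2 + 0.12·4 + 0.22·3 + 0.13·3 + 0.17·3 + 0.15·2 + 0.18·4 = 3.12 bits/symbol.

3.12 bits/symbol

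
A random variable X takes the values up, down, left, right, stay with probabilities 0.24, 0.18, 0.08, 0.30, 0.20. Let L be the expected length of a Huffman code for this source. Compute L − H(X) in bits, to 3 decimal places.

0.044 bits

Entropy H = −Σ p log₂ p ≈ 2.2164 bits.
Huffman merges: 2/25+9/50→13/50; 1/5+6/25→11/25; 13/50+3/10→14/25; 11/25+14/25→1. L = 113/50 ≈ 2.2600.
L − H = 2.2600 − 2.2164 = 0.044 bits.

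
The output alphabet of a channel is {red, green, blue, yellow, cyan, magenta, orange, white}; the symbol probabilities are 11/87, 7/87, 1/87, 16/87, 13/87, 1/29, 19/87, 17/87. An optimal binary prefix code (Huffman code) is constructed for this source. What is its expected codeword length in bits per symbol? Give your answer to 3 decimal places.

Repeatedly combine the two least-probable nodes; the expected code length is the sum of the merged weights.
merge 1/87 + 1/29 → 4/87
merge 4/87 + 7/87 → 11/87
merge 11/87 + 11/87 → 22/87
merge 13/87 + 16/87 → 1/3
merge 17/87 + 19/87 → 12/29
merge 22/87 + 1/3 → 17/29
merge 12/29 + 17/29 → 1
L = 4/87 + 11/87 + 22/87 + 1/3 + 12/29 + 17/29 + 1 = 80/29 ≈ 2.759 bits/symbol.

2.759 bits/symbol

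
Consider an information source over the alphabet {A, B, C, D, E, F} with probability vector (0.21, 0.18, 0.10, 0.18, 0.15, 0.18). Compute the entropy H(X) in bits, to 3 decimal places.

2.551 bits

H = −Σ pᵢ log₂ pᵢ.
−0.21·log₂(0.21) = 0.4728
−0.18·log₂(0.18) = 0.4453
−0.10·log₂(0.10) = 0.3322
−0.18·log₂(0.18) = 0.4453
−0.15·log₂(0.15) = 0.4105
−0.18·log₂(0.18) = 0.4453
Sum ≈ 2.5515 → 2.551 bits.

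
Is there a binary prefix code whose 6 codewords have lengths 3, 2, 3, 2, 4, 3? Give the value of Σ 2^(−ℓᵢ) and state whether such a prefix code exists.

0.9375; yes

With common denominator 2^4 = 16: Σ 2^(−ℓᵢ) = 2/16 + 4/16 + 2/16 + 4/16 + 1/16 + 2/16 = 15/16 = 0.9375.
Kraft's inequality requires Σ ≤ 1; here Σ = 0.9375 ≤ 1, so such a prefix code exists.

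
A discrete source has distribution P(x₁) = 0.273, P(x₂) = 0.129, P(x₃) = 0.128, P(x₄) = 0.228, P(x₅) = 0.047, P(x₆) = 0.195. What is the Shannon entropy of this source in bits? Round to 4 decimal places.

H = −Σ pᵢ log₂ pᵢ.
−0.273·log₂(0.273) = 0.5113
−0.129·log₂(0.129) = 0.3811
−0.128·log₂(0.128) = 0.3796
−0.228·log₂(0.228) = 0.4863
−0.047·log₂(0.047) = 0.2073
−0.195·log₂(0.195) = 0.4599
Sum ≈ 2.4256 → 2.4256 bits.

2.4256 bits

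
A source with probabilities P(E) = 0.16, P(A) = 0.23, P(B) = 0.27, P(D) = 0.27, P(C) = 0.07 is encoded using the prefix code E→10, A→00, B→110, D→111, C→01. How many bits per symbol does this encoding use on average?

2.54 bits/symbol

L̄ = Σ pᵢ·ℓᵢ = 0.16·2 + 0.23·2 + 0.27·3 + 0.27·3 + 0.07·2 = 2.54 bits/symbol.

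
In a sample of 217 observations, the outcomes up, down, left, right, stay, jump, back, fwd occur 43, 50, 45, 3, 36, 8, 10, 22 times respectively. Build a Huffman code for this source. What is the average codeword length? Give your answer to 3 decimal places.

Probabilities are the counts divided by 217.
Repeatedly combine the two least-probable nodes; the expected code length is the sum of the merged weights.
merge 3/217 + 8/217 → 11/217
merge 10/217 + 11/217 → 3/31
merge 3/31 + 22/217 → 43/217
merge 36/217 + 43/217 → 79/217
merge 43/217 + 45/217 → 88/217
merge 50/217 + 79/217 → 129/217
merge 88/217 + 129/217 → 1
L = 11/217 + 3/31 + 43/217 + 79/217 + 88/217 + 129/217 + 1 = 84/31 ≈ 2.710 bits/symbol.

2.710 bits/symbol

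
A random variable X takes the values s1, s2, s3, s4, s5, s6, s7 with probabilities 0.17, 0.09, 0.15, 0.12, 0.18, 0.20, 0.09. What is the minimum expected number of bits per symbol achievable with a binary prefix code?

Repeatedly combine the two least-probable nodes; the expected code length is the sum of the merged weights.
merge 9/100 + 9/100 → 9/50
merge 3/25 + 3/20 → 27/100
merge 17/100 + 9/50 → 7/20
merge 9/50 + 1/5 → 19/50
merge 27/100 + 7/20 → 31/50
merge 19/50 + 31/50 → 1
L = 9/50 + 27/100 + 7/20 + 19/50 + 31/50 + 1 = 14/5 = 2.8 bits/symbol.

2.8 bits/symbol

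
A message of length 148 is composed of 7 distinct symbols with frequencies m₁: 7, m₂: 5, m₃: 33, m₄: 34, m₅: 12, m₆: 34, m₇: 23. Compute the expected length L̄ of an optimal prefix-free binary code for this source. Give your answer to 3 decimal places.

Probabilities are the counts divided by 148.
Repeatedly combine the two least-probable nodes; the expected code length is the sum of the merged weights.
merge 5/148 + 7/148 → 3/37
merge 3/37 + 3/37 → 6/37
merge 23/148 + 6/37 → 47/148
merge 33/148 + 17/74 → 67/148
merge 17/74 + 47/148 → 81/148
merge 67/148 + 81/148 → 1
L = 3/37 + 6/37 + 47/148 + 67/148 + 81/148 + 1 = 379/148 ≈ 2.561 bits/symbol.

2.561 bits/symbol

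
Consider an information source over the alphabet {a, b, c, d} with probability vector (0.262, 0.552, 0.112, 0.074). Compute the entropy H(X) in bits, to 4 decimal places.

1.6112 bits

H = −Σ pᵢ log₂ pᵢ.
−0.262·log₂(0.262) = 0.5063
−0.552·log₂(0.552) = 0.4732
−0.112·log₂(0.112) = 0.3537
−0.074·log₂(0.074) = 0.2780
Sum ≈ 1.6112 → 1.6112 bits.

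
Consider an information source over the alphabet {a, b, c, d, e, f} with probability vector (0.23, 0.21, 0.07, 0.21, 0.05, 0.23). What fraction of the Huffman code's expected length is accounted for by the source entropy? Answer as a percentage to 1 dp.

Entropy H = −Σ p log₂ p ≈ 2.4056 bits.
Huffman merges: 1/20+7/100→3/25; 3/25+21/100→33/100; 21/100+23/100→11/25; 23/100+33/100→14/25; 11/25+14/25→1. L = 49/20 ≈ 2.4500.
Efficiency = H/L = 2.4056/2.4500 = 98.2%.

98.2%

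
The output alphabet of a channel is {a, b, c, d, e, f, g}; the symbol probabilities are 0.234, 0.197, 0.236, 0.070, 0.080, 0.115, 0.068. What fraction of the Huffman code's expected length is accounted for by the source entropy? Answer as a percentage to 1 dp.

98.5%

Entropy H = −Σ p log₂ p ≈ 2.6263 bits.
Huffman merges: 17/250+7/100→69/500; 2/25+23/200→39/200; 69/500+39/200→333/1000; 197/1000+117/500→431/1000; 59/250+333/1000→569/1000; 431/1000+569/1000→1. L = 1333/500 ≈ 2.6660.
Efficiency = H/L = 2.6263/2.6660 = 98.5%.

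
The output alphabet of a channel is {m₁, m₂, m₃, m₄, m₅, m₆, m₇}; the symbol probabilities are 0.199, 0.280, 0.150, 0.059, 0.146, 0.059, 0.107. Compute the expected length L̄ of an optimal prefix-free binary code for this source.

2.639 bits/symbol

Repeatedly combine the two least-probable nodes; the expected code length is the sum of the merged weights.
merge 59/1000 + 59/1000 → 59/500
merge 107/1000 + 59/500 → 9/40
merge 73/500 + 3/20 → 37/125
merge 199/1000 + 9/40 → 53/125
merge 7/25 + 37/125 → 72/125
merge 53/125 + 72/125 → 1
L = 59/500 + 9/40 + 37/125 + 53/125 + 72/125 + 1 = 2639/1000 = 2.639 bits/symbol.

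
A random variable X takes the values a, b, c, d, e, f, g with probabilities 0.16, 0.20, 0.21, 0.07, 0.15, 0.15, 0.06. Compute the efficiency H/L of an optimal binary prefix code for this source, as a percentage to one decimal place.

99.0%

Entropy H = −Σ p log₂ p ≈ 2.6934 bits.
Huffman merges: 3/50+7/100→13/100; 13/100+3/20→7/25; 3/20+4/25→31/100; 1/5+21/100→41/100; 7/25+31/100→59/100; 41/100+59/100→1. L = 68/25 ≈ 2.7200.
Efficiency = H/L = 2.6934/2.7200 = 99.0%.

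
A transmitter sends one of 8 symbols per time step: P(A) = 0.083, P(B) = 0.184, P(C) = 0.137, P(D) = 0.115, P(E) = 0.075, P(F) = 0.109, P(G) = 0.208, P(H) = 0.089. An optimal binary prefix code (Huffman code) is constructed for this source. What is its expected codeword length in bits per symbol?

Repeatedly combine the two least-probable nodes; the expected code length is the sum of the merged weights.
merge 3/40 + 83/1000 → 79/500
merge 89/1000 + 109/1000 → 99/500
merge 23/200 + 137/1000 → 63/250
merge 79/500 + 23/125 → 171/500
merge 99/500 + 26/125 → 203/500
merge 63/250 + 171/500 → 297/500
merge 203/500 + 297/500 → 1
L = 79/500 + 99/500 + 63/250 + 171/500 + 203/500 + 297/500 + 1 = 59/20 = 2.95 bits/symbol.

2.95 bits/symbol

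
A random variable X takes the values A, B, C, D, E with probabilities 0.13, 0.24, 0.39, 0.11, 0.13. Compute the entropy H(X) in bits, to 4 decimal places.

2.1395 bits

H = −Σ pᵢ log₂ pᵢ.
−0.13·log₂(0.13) = 0.3826
−0.24·log₂(0.24) = 0.4941
−0.39·log₂(0.39) = 0.5298
−0.11·log₂(0.11) = 0.3503
−0.13·log₂(0.13) = 0.3826
Sum ≈ 2.1395 → 2.1395 bits.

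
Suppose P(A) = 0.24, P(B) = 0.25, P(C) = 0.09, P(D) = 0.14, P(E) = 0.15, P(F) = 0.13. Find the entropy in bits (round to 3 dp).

2.497 bits

H = −Σ pᵢ log₂ pᵢ.
−0.24·log₂(0.24) = 0.4941
−0.25·log₂(0.25) = 0.5000
−0.09·log₂(0.09) = 0.3127
−0.14·log₂(0.14) = 0.3971
−0.15·log₂(0.15) = 0.4105
−0.13·log₂(0.13) = 0.3826
Sum ≈ 2.4971 → 2.497 bits.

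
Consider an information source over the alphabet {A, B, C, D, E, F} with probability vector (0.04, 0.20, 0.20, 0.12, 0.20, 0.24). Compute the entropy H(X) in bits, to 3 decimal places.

H = −Σ pᵢ log₂ pᵢ.
−0.04·log₂(0.04) = 0.1858
−0.20·log₂(0.20) = 0.4644
−0.20·log₂(0.20) = 0.4644
−0.12·log₂(0.12) = 0.3671
−0.20·log₂(0.20) = 0.4644
−0.24·log₂(0.24) = 0.4941
Sum ≈ 2.4401 → 2.440 bits.

2.440 bits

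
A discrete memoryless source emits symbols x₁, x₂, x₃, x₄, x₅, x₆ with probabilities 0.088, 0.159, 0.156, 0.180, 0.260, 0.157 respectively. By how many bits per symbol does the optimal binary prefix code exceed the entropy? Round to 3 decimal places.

0.042 bits

Entropy H = −Σ p log₂ p ≈ 2.5185 bits.
Huffman merges: 11/125+39/250→61/250; 157/1000+159/1000→79/250; 9/50+61/250→53/125; 13/50+79/250→72/125; 53/125+72/125→1. L = 64/25 ≈ 2.5600.
L − H = 2.5600 − 2.5185 = 0.042 bits.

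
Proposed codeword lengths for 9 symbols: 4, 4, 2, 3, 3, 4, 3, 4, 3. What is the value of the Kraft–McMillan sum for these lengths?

With common denominator 2^4 = 16: Σ 2^(−ℓᵢ) = 1/16 + 1/16 + 4/16 + 2/16 + 2/16 + 1/16 + 2/16 + 1/16 + 2/16 = 16/16 = 1.

1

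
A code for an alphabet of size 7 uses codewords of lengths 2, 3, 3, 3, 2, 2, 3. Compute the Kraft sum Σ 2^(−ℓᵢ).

1.25

With common denominator 2^3 = 8: Σ 2^(−ℓᵢ) = 2/8 + 1/8 + 1/8 + 1/8 + 2/8 + 2/8 + 1/8 = 10/8 = 1.25.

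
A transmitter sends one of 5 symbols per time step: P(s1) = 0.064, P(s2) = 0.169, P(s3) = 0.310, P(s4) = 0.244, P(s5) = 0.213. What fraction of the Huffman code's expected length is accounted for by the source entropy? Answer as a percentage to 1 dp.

97.8%

Entropy H = −Σ p log₂ p ≈ 2.1828 bits.
Huffman merges: 8/125+169/1000→233/1000; 213/1000+233/1000→223/500; 61/250+31/100→277/500; 223/500+277/500→1. L = 2233/1000 ≈ 2.2330.
Efficiency = H/L = 2.1828/2.2330 = 97.8%.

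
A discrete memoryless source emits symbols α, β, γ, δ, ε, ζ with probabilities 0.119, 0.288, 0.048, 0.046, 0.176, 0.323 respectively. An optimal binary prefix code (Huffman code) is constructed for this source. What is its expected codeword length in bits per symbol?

Repeatedly combine the two least-probable nodes; the expected code length is the sum of the merged weights.
merge 23/500 + 6/125 → 47/500
merge 47/500 + 119/1000 → 213/1000
merge 22/125 + 213/1000 → 389/1000
merge 36/125 + 323/1000 → 611/1000
merge 389/1000 + 611/1000 → 1
L = 47/500 + 213/1000 + 389/1000 + 611/1000 + 1 = 2307/1000 = 2.307 bits/symbol.

2.307 bits/symbol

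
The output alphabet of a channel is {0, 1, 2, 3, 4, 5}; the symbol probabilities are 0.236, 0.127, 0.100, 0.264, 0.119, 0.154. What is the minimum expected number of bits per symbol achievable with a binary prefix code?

2.5 bits/symbol

Repeatedly combine the two least-probable nodes; the expected code length is the sum of the merged weights.
merge 1/10 + 119/1000 → 219/1000
merge 127/1000 + 77/500 → 281/1000
merge 219/1000 + 59/250 → 91/200
merge 33/125 + 281/1000 → 109/200
merge 91/200 + 109/200 → 1
L = 219/1000 + 281/1000 + 91/200 + 109/200 + 1 = 5/2 = 2.5 bits/symbol.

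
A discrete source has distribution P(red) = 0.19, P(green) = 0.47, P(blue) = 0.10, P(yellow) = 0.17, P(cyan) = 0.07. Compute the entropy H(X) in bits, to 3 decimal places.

2.003 bits

H = −Σ pᵢ log₂ pᵢ.
−0.19·log₂(0.19) = 0.4552
−0.47·log₂(0.47) = 0.5120
−0.10·log₂(0.10) = 0.3322
−0.17·log₂(0.17) = 0.4346
−0.07·log₂(0.07) = 0.2686
Sum ≈ 2.0025 → 2.003 bits.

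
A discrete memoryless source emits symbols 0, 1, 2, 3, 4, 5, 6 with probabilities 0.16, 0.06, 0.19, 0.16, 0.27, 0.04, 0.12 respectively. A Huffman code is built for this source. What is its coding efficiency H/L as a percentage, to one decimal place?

98.8%

Entropy H = −Σ p log₂ p ≈ 2.6076 bits.
Huffman merges: 1/25+3/50→1/10; 1/10+3/25→11/50; 4/25+4/25→8/25; 19/100+11/50→41/100; 27/100+8/25→59/100; 41/100+59/100→1. L = 66/25 ≈ 2.6400.
Efficiency = H/L = 2.6076/2.6400 = 98.8%.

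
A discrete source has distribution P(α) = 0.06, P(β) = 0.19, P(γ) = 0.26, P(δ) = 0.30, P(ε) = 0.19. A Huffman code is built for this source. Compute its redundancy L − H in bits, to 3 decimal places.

Entropy H = −Σ p log₂ p ≈ 2.1804 bits.
Huffman merges: 3/50+19/100→1/4; 19/100+1/4→11/25; 13/50+3/10→14/25; 11/25+14/25→1. L = 9/4 ≈ 2.2500.
L − H = 2.2500 − 2.1804 = 0.070 bits.

0.070 bits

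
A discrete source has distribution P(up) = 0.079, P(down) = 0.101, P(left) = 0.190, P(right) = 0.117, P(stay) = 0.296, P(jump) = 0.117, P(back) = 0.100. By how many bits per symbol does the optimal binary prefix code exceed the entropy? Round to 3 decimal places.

Entropy H = −Σ p log₂ p ≈ 2.6550 bits.
Huffman merges: 79/1000+1/10→179/1000; 101/1000+117/1000→109/500; 117/1000+179/1000→37/125; 19/100+109/500→51/125; 37/125+37/125→74/125; 51/125+74/125→1. L = 2693/1000 ≈ 2.6930.
L − H = 2.6930 − 2.6550 = 0.038 bits.

0.038 bits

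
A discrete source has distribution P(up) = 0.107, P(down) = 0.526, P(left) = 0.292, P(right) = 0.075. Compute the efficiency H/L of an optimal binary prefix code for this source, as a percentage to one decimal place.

Entropy H = −Σ p log₂ p ≈ 1.6314 bits.
Huffman merges: 3/40+107/1000→91/500; 91/500+73/250→237/500; 237/500+263/500→1. L = 207/125 ≈ 1.6560.
Efficiency = H/L = 1.6314/1.6560 = 98.5%.

98.5%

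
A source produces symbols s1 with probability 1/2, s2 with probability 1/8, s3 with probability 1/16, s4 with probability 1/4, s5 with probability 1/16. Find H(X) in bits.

1.875 bits

Each probability is a power of 1/2, so log₂(1/p) is an integer.
H = Σ p·log₂(1/p) = 1/2·1 + 1/8·3 + 1/16·4 + 1/4·2 + 1/16·4 = 1.875 bits.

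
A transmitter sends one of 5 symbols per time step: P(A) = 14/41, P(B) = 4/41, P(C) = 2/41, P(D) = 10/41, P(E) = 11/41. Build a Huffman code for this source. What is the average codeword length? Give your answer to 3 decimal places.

Repeatedly combine the two least-probable nodes; the expected code length is the sum of the merged weights.
merge 2/41 + 4/41 → 6/41
merge 6/41 + 10/41 → 16/41
merge 11/41 + 14/41 → 25/41
merge 16/41 + 25/41 → 1
L = 6/41 + 16/41 + 25/41 + 1 = 88/41 ≈ 2.146 bits/symbol.

2.146 bits/symbol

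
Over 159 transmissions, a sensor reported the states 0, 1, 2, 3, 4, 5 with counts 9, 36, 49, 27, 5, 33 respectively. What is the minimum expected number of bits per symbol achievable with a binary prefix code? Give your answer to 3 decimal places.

2.346 bits/symbol

Probabilities are the counts divided by 159.
Repeatedly combine the two least-probable nodes; the expected code length is the sum of the merged weights.
merge 5/159 + 3/53 → 14/159
merge 14/159 + 9/53 → 41/159
merge 11/53 + 12/53 → 23/53
merge 41/159 + 49/159 → 30/53
merge 23/53 + 30/53 → 1
L = 14/159 + 41/159 + 23/53 + 30/53 + 1 = 373/159 ≈ 2.346 bits/symbol.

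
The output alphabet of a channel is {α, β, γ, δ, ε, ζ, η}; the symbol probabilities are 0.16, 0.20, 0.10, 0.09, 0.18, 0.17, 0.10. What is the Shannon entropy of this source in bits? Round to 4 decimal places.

2.7443 bits

H = −Σ pᵢ log₂ pᵢ.
−0.16·log₂(0.16) = 0.4230
−0.20·log₂(0.20) = 0.4644
−0.10·log₂(0.10) = 0.3322
−0.09·log₂(0.09) = 0.3127
−0.18·log₂(0.18) = 0.4453
−0.17·log₂(0.17) = 0.4346
−0.10·log₂(0.10) = 0.3322
Sum ≈ 2.7443 → 2.7443 bits.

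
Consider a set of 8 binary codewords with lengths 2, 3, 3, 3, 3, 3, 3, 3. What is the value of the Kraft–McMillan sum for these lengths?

With common denominator 2^3 = 8: Σ 2^(−ℓᵢ) = 2/8 + 1/8 + 1/8 + 1/8 + 1/8 + 1/8 + 1/8 + 1/8 = 9/8 = 1.125.

1.125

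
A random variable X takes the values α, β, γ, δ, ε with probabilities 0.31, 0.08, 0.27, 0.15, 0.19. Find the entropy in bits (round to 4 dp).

H = −Σ pᵢ log₂ pᵢ.
−0.31·log₂(0.31) = 0.5238
−0.08·log₂(0.08) = 0.2915
−0.27·log₂(0.27) = 0.5100
−0.15·log₂(0.15) = 0.4105
−0.19·log₂(0.19) = 0.4552
Sum ≈ 2.1911 → 2.1911 bits.

2.1911 bits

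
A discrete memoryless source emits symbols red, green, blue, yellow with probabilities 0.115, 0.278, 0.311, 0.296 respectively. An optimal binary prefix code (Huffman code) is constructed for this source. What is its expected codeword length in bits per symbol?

Repeatedly combine the two least-probable nodes; the expected code length is the sum of the merged weights.
merge 23/200 + 139/500 → 393/1000
merge 37/125 + 311/1000 → 607/1000
merge 393/1000 + 607/1000 → 1
L = 393/1000 + 607/1000 + 1 = 2 bits/symbol.

2 bits/symbol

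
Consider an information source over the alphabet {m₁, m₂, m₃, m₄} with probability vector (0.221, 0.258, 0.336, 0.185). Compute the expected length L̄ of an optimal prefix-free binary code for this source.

Repeatedly combine the two least-probable nodes; the expected code length is the sum of the merged weights.
merge 37/200 + 221/1000 → 203/500
merge 129/500 + 42/125 → 297/500
merge 203/500 + 297/500 → 1
L = 203/500 + 297/500 + 1 = 2 bits/symbol.

2 bits/symbol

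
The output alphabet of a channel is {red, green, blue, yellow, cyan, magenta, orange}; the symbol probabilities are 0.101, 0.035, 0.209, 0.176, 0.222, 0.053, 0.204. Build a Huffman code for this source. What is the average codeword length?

Repeatedly combine the two least-probable nodes; the expected code length is the sum of the merged weights.
merge 7/200 + 53/1000 → 11/125
merge 11/125 + 101/1000 → 189/1000
merge 22/125 + 189/1000 → 73/200
merge 51/250 + 209/1000 → 413/1000
merge 111/500 + 73/200 → 587/1000
merge 413/1000 + 587/1000 → 1
L = 11/125 + 189/1000 + 73/200 + 413/1000 + 587/1000 + 1 = 1321/500 = 2.642 bits/symbol.

2.642 bits/symbol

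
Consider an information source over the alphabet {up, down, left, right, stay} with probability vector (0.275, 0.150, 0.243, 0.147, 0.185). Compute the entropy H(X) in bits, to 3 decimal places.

2.276 bits

H = −Σ pᵢ log₂ pᵢ.
−0.275·log₂(0.275) = 0.5122
−0.150·log₂(0.150) = 0.4105
−0.243·log₂(0.243) = 0.4960
−0.147·log₂(0.147) = 0.4066
−0.185·log₂(0.185) = 0.4504
Sum ≈ 2.2757 → 2.276 bits.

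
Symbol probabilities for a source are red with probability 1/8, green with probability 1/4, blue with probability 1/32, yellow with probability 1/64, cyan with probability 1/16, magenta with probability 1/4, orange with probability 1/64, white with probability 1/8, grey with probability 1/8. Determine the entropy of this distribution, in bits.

2.71875 bits

Each probability is a power of 1/2, so log₂(1/p) is an integer.
H = Σ p·log₂(1/p) = 1/8·3 + 1/4·2 + 1/32·5 + 1/64·6 + 1/16·4 + 1/4·2 + 1/64·6 + 1/8·3 + 1/8·3 = 2.71875 bits.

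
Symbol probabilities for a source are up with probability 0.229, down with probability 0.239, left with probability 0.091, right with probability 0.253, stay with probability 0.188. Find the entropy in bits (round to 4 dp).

2.2501 bits

H = −Σ pᵢ log₂ pᵢ.
−0.229·log₂(0.229) = 0.4870
−0.239·log₂(0.239) = 0.4935
−0.091·log₂(0.091) = 0.3147
−0.253·log₂(0.253) = 0.5016
−0.188·log₂(0.188) = 0.4533
Sum ≈ 2.2501 → 2.2501 bits.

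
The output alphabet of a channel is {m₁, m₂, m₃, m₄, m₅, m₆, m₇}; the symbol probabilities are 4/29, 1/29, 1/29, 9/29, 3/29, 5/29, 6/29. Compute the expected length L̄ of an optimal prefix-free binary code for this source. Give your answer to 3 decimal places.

2.552 bits/symbol

Repeatedly combine the two least-probable nodes; the expected code length is the sum of the merged weights.
merge 1/29 + 1/29 → 2/29
merge 2/29 + 3/29 → 5/29
merge 4/29 + 5/29 → 9/29
merge 5/29 + 6/29 → 11/29
merge 9/29 + 9/29 → 18/29
merge 11/29 + 18/29 → 1
L = 2/29 + 5/29 + 9/29 + 11/29 + 18/29 + 1 = 74/29 ≈ 2.552 bits/symbol.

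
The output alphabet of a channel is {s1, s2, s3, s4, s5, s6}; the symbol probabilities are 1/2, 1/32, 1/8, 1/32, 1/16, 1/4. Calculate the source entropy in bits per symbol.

Each probability is a power of 1/2, so log₂(1/p) is an integer.
H = Σ p·log₂(1/p) = 1/2·1 + 1/32·5 + 1/8·3 + 1/32·5 + 1/16·4 + 1/4·2 = 1.9375 bits.

1.9375 bits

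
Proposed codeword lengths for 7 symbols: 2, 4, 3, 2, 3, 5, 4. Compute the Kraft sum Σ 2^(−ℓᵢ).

With common denominator 2^5 = 32: Σ 2^(−ℓᵢ) = 8/32 + 2/32 + 4/32 + 8/32 + 4/32 + 1/32 + 2/32 = 29/32 = 0.90625.

0.90625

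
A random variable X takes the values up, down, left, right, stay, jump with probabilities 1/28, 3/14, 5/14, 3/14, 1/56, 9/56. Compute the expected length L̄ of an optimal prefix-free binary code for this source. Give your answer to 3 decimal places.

Repeatedly combine the two least-probable nodes; the expected code length is the sum of the merged weights.
merge 1/56 + 1/28 → 3/56
merge 3/56 + 9/56 → 3/14
merge 3/14 + 3/14 → 3/7
merge 3/14 + 5/14 → 4/7
merge 3/7 + 4/7 → 1
L = 3/56 + 3/14 + 3/7 + 4/7 + 1 = 127/56 ≈ 2.268 bits/symbol.

2.268 bits/symbol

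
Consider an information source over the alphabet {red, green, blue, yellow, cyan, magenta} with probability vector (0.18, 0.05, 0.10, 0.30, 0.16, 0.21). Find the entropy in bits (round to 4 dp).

2.4105 bits

H = −Σ pᵢ log₂ pᵢ.
−0.18·log₂(0.18) = 0.4453
−0.05·log₂(0.05) = 0.2161
−0.10·log₂(0.10) = 0.3322
−0.30·log₂(0.30) = 0.5211
−0.16·log₂(0.16) = 0.4230
−0.21·log₂(0.21) = 0.4728
Sum ≈ 2.4105 → 2.4105 bits.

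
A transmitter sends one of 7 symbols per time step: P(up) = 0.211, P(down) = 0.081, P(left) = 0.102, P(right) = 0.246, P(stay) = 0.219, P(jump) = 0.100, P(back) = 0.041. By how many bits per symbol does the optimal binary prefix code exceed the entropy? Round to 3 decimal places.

0.046 bits

Entropy H = −Σ p log₂ p ≈ 2.6019 bits.
Huffman merges: 41/1000+81/1000→61/500; 1/10+51/500→101/500; 61/500+101/500→81/250; 211/1000+219/1000→43/100; 123/500+81/250→57/100; 43/100+57/100→1. L = 331/125 ≈ 2.6480.
L − H = 2.6480 − 2.6019 = 0.046 bits.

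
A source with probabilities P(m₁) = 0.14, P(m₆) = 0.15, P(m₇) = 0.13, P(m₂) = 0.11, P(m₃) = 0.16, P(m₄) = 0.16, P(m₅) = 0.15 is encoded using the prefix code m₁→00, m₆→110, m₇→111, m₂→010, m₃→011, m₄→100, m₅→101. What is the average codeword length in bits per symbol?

2.86 bits/symbol

L̄ = Σ pᵢ·ℓᵢ = 0.14·2 + 0.15·3 + 0.13·3 + 0.11·3 + 0.16·3 + 0.16·3 + 0.15·3 = 2.86 bits/symbol.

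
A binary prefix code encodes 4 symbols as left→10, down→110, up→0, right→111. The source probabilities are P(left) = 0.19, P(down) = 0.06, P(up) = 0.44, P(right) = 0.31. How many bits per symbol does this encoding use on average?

1.93 bits/symbol

L̄ = Σ pᵢ·ℓᵢ = 0.19·2 + 0.06·3 + 0.44·1 + 0.31·3 = 1.93 bits/symbol.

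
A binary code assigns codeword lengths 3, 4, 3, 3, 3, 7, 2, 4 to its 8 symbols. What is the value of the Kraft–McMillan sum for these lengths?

0.8828125

With common denominator 2^7 = 128: Σ 2^(−ℓᵢ) = 16/128 + 8/128 + 16/128 + 16/128 + 16/128 + 1/128 + 32/128 + 8/128 = 113/128 = 0.8828125.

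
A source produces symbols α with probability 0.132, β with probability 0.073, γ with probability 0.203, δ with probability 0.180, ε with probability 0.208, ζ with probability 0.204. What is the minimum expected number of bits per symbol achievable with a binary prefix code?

2.588 bits/symbol

Repeatedly combine the two least-probable nodes; the expected code length is the sum of the merged weights.
merge 73/1000 + 33/250 → 41/200
merge 9/50 + 203/1000 → 383/1000
merge 51/250 + 41/200 → 409/1000
merge 26/125 + 383/1000 → 591/1000
merge 409/1000 + 591/1000 → 1
L = 41/200 + 383/1000 + 409/1000 + 591/1000 + 1 = 647/250 = 2.588 bits/symbol.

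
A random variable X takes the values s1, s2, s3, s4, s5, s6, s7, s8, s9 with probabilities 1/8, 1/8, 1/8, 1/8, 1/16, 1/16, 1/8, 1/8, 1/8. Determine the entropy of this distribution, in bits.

Each probability is a power of 1/2, so log₂(1/p) is an integer.
H = Σ p·log₂(1/p) = 1/8·3 + 1/8·3 + 1/8·3 + 1/8·3 + 1/16·4 + 1/16·4 + 1/8·3 + 1/8·3 + 1/8·3 = 3.125 bits.

3.125 bits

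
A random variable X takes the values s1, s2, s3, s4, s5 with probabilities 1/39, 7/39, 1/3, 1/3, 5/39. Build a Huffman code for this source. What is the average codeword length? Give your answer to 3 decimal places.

2.154 bits/symbol

Repeatedly combine the two least-probable nodes; the expected code length is the sum of the merged weights.
merge 1/39 + 5/39 → 2/13
merge 2/13 + 7/39 → 1/3
merge 1/3 + 1/3 → 2/3
merge 1/3 + 2/3 → 1
L = 2/13 + 1/3 + 2/3 + 1 = 28/13 ≈ 2.154 bits/symbol.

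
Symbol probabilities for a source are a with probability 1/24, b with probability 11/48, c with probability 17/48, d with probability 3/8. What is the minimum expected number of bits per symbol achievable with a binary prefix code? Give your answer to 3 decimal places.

Repeatedly combine the two least-probable nodes; the expected code length is the sum of the merged weights.
merge 1/24 + 11/48 → 13/48
merge 13/48 + 17/48 → 5/8
merge 3/8 + 5/8 → 1
L = 13/48 + 5/8 + 1 = 91/48 ≈ 1.896 bits/symbol.

1.896 bits/symbol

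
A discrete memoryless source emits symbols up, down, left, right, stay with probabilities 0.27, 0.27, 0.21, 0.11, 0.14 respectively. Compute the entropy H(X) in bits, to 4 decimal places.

2.2403 bits

H = −Σ pᵢ log₂ pᵢ.
−0.27·log₂(0.27) = 0.5100
−0.27·log₂(0.27) = 0.5100
−0.21·log₂(0.21) = 0.4728
−0.11·log₂(0.11) = 0.3503
−0.14·log₂(0.14) = 0.3971
Sum ≈ 2.2403 → 2.2403 bits.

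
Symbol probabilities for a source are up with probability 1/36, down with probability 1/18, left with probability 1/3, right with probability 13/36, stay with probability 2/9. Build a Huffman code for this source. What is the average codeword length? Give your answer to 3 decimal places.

Repeatedly combine the two least-probable nodes; the expected code length is the sum of the merged weights.
merge 1/36 + 1/18 → 1/12
merge 1/12 + 2/9 → 11/36
merge 11/36 + 1/3 → 23/36
merge 13/36 + 23/36 → 1
L = 1/12 + 11/36 + 23/36 + 1 = 73/36 ≈ 2.028 bits/symbol.

2.028 bits/symbol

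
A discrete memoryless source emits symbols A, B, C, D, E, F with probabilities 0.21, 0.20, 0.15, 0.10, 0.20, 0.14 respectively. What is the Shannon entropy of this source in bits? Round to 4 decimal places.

2.5414 bits

H = −Σ pᵢ log₂ pᵢ.
−0.21·log₂(0.21) = 0.4728
−0.20·log₂(0.20) = 0.4644
−0.15·log₂(0.15) = 0.4105
−0.10·log₂(0.10) = 0.3322
−0.20·log₂(0.20) = 0.4644
−0.14·log₂(0.14) = 0.3971
Sum ≈ 2.5414 → 2.5414 bits.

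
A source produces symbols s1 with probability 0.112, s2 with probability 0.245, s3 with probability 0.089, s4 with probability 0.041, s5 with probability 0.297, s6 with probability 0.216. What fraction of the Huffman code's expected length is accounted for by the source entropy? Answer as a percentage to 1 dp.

Entropy H = −Σ p log₂ p ≈ 2.3482 bits.
Huffman merges: 41/1000+89/1000→13/100; 14/125+13/100→121/500; 27/125+121/500→229/500; 49/200+297/1000→271/500; 229/500+271/500→1. L = 593/250 ≈ 2.3720.
Efficiency = H/L = 2.3482/2.3720 = 99.0%.

99.0%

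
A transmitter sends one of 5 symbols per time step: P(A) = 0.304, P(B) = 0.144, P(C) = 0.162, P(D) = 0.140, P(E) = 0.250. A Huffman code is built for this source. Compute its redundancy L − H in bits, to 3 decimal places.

Entropy H = −Σ p log₂ p ≈ 2.2473 bits.
Huffman merges: 7/50+18/125→71/250; 81/500+1/4→103/250; 71/250+38/125→147/250; 103/250+147/250→1. L = 571/250 ≈ 2.2840.
L − H = 2.2840 − 2.2473 = 0.037 bits.

0.037 bits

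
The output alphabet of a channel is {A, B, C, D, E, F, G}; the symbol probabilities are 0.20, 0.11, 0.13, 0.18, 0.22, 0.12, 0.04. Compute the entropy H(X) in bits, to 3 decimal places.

2.676 bits

H = −Σ pᵢ log₂ pᵢ.
−0.20·log₂(0.20) = 0.4644
−0.11·log₂(0.11) = 0.3503
−0.13·log₂(0.13) = 0.3826
−0.18·log₂(0.18) = 0.4453
−0.22·log₂(0.22) = 0.4806
−0.12·log₂(0.12) = 0.3671
−0.04·log₂(0.04) = 0.1858
Sum ≈ 2.6760 → 2.676 bits.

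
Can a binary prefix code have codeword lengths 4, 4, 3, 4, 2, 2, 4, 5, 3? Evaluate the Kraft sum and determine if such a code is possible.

1.03125; no

With common denominator 2^5 = 32: Σ 2^(−ℓᵢ) = 2/32 + 2/32 + 4/32 + 2/32 + 8/32 + 8/32 + 2/32 + 1/32 + 4/32 = 33/32 = 1.03125.
Kraft's inequality requires Σ ≤ 1; here Σ = 1.03125 > 1, so no such prefix code exists.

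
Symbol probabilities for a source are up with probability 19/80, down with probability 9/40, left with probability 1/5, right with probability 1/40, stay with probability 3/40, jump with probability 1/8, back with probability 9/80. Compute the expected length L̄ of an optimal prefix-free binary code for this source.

Repeatedly combine the two least-probable nodes; the expected code length is the sum of the merged weights.
merge 1/40 + 3/40 → 1/10
merge 1/10 + 9/80 → 17/80
merge 1/8 + 1/5 → 13/40
merge 17/80 + 9/40 → 7/16
merge 19/80 + 13/40 → 9/16
merge 7/16 + 9/16 → 1
L = 1/10 + 17/80 + 13/40 + 7/16 + 9/16 + 1 = 211/80 = 2.6375 bits/symbol.

2.6375 bits/symbol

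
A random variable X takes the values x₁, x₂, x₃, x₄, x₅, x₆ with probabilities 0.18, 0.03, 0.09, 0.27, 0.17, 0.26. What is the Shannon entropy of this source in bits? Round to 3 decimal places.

H = −Σ pᵢ log₂ pᵢ.
−0.18·log₂(0.18) = 0.4453
−0.03·log₂(0.03) = 0.1518
−0.09·log₂(0.09) = 0.3127
−0.27·log₂(0.27) = 0.5100
−0.17·log₂(0.17) = 0.4346
−0.26·log₂(0.26) = 0.5053
Sum ≈ 2.3596 → 2.360 bits.

2.360 bits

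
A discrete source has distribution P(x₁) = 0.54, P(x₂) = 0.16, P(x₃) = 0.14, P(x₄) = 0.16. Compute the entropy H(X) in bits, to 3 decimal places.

H = −Σ pᵢ log₂ pᵢ.
−0.54·log₂(0.54) = 0.4800
−0.16·log₂(0.16) = 0.4230
−0.14·log₂(0.14) = 0.3971
−0.16·log₂(0.16) = 0.4230
Sum ≈ 1.7232 → 1.723 bits.

1.723 bits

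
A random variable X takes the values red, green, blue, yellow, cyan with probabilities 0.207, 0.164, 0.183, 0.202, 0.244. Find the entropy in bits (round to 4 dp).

2.3092 bits

H = −Σ pᵢ log₂ pᵢ.
−0.207·log₂(0.207) = 0.4704
−0.164·log₂(0.164) = 0.4278
−0.183·log₂(0.183) = 0.4484
−0.202·log₂(0.202) = 0.4661
−0.244·log₂(0.244) = 0.4966
Sum ≈ 2.3092 → 2.3092 bits.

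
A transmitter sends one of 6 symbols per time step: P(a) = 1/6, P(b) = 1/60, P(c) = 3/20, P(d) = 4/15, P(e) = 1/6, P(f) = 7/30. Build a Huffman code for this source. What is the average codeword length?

Repeatedly combine the two least-probable nodes; the expected code length is the sum of the merged weights.
merge 1/60 + 3/20 → 1/6
merge 1/6 + 1/6 → 1/3
merge 1/6 + 7/30 → 2/5
merge 4/15 + 1/3 → 3/5
merge 2/5 + 3/5 → 1
L = 1/6 + 1/3 + 2/5 + 3/5 + 1 = 5/2 = 2.5 bits/symbol.

2.5 bits/symbol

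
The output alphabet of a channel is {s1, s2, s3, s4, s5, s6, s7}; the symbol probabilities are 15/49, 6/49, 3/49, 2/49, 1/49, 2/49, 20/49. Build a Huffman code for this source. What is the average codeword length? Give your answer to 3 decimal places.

Repeatedly combine the two least-probable nodes; the expected code length is the sum of the merged weights.
merge 1/49 + 2/49 → 3/49
merge 2/49 + 3/49 → 5/49
merge 3/49 + 5/49 → 8/49
merge 6/49 + 8/49 → 2/7
merge 2/7 + 15/49 → 29/49
merge 20/49 + 29/49 → 1
L = 3/49 + 5/49 + 8/49 + 2/7 + 29/49 + 1 = 108/49 ≈ 2.204 bits/symbol.

2.204 bits/symbol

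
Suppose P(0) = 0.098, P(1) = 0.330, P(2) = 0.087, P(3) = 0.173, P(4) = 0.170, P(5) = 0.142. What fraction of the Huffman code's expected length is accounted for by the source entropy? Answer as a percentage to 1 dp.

97.5%

Entropy H = −Σ p log₂ p ≈ 2.4351 bits.
Huffman merges: 87/1000+49/500→37/200; 71/500+17/100→39/125; 173/1000+37/200→179/500; 39/125+33/100→321/500; 179/500+321/500→1. L = 2497/1000 ≈ 2.4970.
Efficiency = H/L = 2.4351/2.4970 = 97.5%.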